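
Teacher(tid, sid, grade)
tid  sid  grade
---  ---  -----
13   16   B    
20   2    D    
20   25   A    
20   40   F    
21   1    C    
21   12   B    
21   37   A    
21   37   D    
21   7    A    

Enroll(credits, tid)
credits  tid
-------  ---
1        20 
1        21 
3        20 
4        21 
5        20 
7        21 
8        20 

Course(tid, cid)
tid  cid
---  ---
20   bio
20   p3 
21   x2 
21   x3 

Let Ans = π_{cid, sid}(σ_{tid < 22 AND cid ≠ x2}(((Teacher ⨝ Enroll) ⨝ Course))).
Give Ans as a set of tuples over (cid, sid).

{(bio, 2), (bio, 25), (bio, 40), (p3, 2), (p3, 25), (p3, 40), (x3, 1), (x3, 12), (x3, 37), (x3, 7)}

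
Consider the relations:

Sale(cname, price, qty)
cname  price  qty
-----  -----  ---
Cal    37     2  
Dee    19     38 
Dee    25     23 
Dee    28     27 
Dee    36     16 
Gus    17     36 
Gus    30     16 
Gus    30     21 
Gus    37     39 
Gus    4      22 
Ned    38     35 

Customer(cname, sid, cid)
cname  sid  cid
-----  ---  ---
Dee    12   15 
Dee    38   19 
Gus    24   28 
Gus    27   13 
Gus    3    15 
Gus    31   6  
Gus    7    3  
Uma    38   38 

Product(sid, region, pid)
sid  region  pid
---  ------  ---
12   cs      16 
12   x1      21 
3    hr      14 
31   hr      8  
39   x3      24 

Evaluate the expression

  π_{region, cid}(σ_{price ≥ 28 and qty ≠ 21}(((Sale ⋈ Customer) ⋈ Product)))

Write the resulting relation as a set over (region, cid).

{(cs, 15), (hr, 15), (hr, 6), (x1, 15)}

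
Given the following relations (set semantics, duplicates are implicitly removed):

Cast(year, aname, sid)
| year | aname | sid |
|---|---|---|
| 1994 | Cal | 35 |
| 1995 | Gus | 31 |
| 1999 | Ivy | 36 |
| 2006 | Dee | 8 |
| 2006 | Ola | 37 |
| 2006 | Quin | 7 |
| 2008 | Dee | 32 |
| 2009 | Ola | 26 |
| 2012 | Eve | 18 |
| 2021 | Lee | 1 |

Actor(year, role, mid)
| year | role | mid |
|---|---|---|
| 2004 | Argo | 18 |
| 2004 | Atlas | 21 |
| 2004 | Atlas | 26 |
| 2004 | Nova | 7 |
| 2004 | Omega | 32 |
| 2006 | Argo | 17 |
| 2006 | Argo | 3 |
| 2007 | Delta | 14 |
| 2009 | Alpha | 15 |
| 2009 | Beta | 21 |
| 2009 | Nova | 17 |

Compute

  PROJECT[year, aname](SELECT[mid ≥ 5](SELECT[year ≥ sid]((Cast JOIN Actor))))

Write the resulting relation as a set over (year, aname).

Cast ⋈ Actor (natural join on year): {(2006, Dee, 8, Argo, 17), (2006, Dee, 8, Argo, 3), (2006, Ola, 37, Argo, 17), (2006, Ola, 37, Argo, 3), (2006, Quin, 7, Argo, 17), (2006, Quin, 7, Argo, 3), (2009, Ola, 26, Alpha, 15), (2009, Ola, 26, Beta, 21), (2009, Ola, 26, Nova, 17)}
Selection year ≥ sid: {(2006, Dee, 8, Argo, 17), (2006, Dee, 8, Argo, 3), (2006, Ola, 37, Argo, 17), (2006, Ola, 37, Argo, 3), (2006, Quin, 7, Argo, 17), (2006, Quin, 7, Argo, 3), (2009, Ola, 26, Alpha, 15), (2009, Ola, 26, Beta, 21), (2009, Ola, 26, Nova, 17)}
Selection mid ≥ 5: {(2006, Dee, 8, Argo, 17), (2006, Ola, 37, Argo, 17), (2006, Quin, 7, Argo, 17), (2009, Ola, 26, Alpha, 15), (2009, Ola, 26, Beta, 21), (2009, Ola, 26, Nova, 17)}
Keep only column(s) year, aname (2 duplicate(s) eliminated): {(2006, Dee), (2006, Ola), (2006, Quin), (2009, Ola)}

{(2006, Dee), (2006, Ola), (2006, Quin), (2009, Ola)}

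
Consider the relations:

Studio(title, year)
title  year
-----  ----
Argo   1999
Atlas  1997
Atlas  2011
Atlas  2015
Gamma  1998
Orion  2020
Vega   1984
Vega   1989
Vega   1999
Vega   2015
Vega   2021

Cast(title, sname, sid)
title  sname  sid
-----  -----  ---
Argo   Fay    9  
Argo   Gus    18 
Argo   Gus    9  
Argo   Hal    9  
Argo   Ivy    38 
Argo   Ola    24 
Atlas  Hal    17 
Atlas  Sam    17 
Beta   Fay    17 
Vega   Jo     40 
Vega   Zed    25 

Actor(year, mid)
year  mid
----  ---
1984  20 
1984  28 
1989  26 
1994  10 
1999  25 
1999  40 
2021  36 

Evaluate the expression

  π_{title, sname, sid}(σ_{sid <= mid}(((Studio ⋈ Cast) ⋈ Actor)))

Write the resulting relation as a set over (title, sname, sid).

{(Argo, Fay, 9), (Argo, Gus, 18), (Argo, Gus, 9), (Argo, Hal, 9), (Argo, Ivy, 38), (Argo, Ola, 24), (Vega, Jo, 40), (Vega, Zed, 25)}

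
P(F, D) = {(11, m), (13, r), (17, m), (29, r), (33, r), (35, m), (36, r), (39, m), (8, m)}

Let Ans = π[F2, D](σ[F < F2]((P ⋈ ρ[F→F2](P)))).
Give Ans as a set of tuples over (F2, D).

{(11, m), (17, m), (29, r), (33, r), (35, m), (36, r), (39, m)}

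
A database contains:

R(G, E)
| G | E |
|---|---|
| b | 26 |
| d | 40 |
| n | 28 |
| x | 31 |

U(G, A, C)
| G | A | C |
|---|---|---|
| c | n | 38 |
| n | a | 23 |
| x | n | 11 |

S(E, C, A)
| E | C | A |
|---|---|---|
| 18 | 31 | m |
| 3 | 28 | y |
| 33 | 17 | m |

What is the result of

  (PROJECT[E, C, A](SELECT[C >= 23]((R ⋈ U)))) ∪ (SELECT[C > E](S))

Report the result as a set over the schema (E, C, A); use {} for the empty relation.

{(18, 31, m), (28, 23, a), (3, 28, y)}

R ⋈ U (natural join on G): {(n, 28, a, 23), (x, 31, n, 11)}
Apply σ_{C >= 23}; surviving tuples: {(n, 28, a, 23)}
π[E, C, A]: project onto (E, C, A) → {(28, 23, a)}
Apply σ_{C > E}; surviving tuples: {(18, 31, m), (3, 28, y)}
Union: {(28, 23, a)} with {(18, 31, m), (3, 28, y)} → {(18, 31, m), (28, 23, a), (3, 28, y)}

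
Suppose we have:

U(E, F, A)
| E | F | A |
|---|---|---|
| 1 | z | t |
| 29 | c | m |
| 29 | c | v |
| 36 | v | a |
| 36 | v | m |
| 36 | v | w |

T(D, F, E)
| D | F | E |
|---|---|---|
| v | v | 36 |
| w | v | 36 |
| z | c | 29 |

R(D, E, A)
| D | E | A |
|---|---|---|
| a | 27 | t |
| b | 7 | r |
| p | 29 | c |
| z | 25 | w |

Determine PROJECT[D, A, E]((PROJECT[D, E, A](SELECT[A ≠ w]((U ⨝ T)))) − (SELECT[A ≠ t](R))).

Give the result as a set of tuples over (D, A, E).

{(v, a, 36), (v, m, 36), (w, a, 36), (w, m, 36), (z, m, 29), (z, v, 29)}

Natural join on E, F: {(29, c, m, z), (29, c, v, z), (36, v, a, v), (36, v, a, w), (36, v, m, v), (36, v, m, w), (36, v, w, v), (36, v, w, w)}
Apply σ_{A ≠ w}; surviving tuples: {(29, c, m, z), (29, c, v, z), (36, v, a, v), (36, v, a, w), (36, v, m, v), (36, v, m, w)}
π_{D, E, A} gives {(v, 36, a), (v, 36, m), (w, 36, a), (w, 36, m), (z, 29, m), (z, 29, v)}.
Apply σ_{A ≠ t}; surviving tuples: {(b, 7, r), (p, 29, c), (z, 25, w)}
Taking the difference: {(v, 36, a), (v, 36, m), (w, 36, a), (w, 36, m), (z, 29, m), (z, 29, v)}
π_{D, A, E} gives {(v, a, 36), (v, m, 36), (w, a, 36), (w, m, 36), (z, m, 29), (z, v, 29)}.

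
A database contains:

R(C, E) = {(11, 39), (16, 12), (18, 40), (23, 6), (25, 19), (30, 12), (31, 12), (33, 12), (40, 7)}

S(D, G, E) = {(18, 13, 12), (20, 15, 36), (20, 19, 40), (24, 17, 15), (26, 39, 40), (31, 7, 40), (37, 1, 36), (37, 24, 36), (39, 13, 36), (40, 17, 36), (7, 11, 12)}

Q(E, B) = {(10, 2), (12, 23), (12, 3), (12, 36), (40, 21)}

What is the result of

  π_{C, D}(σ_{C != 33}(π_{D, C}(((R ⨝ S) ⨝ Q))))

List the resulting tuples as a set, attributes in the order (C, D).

{(16, 18), (16, 7), (18, 20), (18, 26), (18, 31), (30, 18), (30, 7), (31, 18), (31, 7)}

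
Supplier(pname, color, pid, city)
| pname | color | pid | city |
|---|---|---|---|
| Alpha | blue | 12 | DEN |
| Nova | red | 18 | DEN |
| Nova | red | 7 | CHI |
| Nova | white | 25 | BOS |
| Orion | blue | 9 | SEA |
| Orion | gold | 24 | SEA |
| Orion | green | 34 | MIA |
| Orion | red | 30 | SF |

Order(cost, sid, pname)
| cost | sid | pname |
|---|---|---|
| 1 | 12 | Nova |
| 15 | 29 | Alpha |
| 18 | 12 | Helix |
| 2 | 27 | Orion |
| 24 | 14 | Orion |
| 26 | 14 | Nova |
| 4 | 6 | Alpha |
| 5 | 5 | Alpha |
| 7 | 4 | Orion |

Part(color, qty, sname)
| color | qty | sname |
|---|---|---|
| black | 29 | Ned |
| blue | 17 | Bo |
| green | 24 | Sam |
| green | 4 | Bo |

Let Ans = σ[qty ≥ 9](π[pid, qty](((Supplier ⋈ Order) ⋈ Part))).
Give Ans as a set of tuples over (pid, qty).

Natural join on pname: {(Alpha, blue, 12, DEN, 15, 29), (Alpha, blue, 12, DEN, 4, 6), (Alpha, blue, 12, DEN, 5, 5), (Nova, red, 18, DEN, 1, 12), (Nova, red, 18, DEN, 26, 14), (Nova, red, 7, CHI, 1, 12), (Nova, red, 7, CHI, 26, 14), (Nova, white, 25, BOS, 1, 12), (Nova, white, 25, BOS, 26, 14), (Orion, blue, 9, SEA, 2, 27), (Orion, blue, 9, SEA, 24, 14), (Orion, blue, 9, SEA, 7, 4), (Orion, gold, 24, SEA, 2, 27), (Orion, gold, 24, SEA, 24, 14), (Orion, gold, 24, SEA, 7, 4), (Orion, green, 34, MIA, 2, 27), (Orion, green, 34, MIA, 24, 14), (Orion, green, 34, MIA, 7, 4), (Orion, red, 30, SF, 2, 27), (Orion, red, 30, SF, 24, 14), (Orion, red, 30, SF, 7, 4)}
Natural join on color: {(Alpha, blue, 12, DEN, 15, 29, 17, Bo), (Alpha, blue, 12, DEN, 4, 6, 17, Bo), (Alpha, blue, 12, DEN, 5, 5, 17, Bo), (Orion, blue, 9, SEA, 2, 27, 17, Bo), (Orion, blue, 9, SEA, 24, 14, 17, Bo), (Orion, blue, 9, SEA, 7, 4, 17, Bo), (Orion, green, 34, MIA, 2, 27, 24, Sam), (Orion, green, 34, MIA, 2, 27, 4, Bo), (Orion, green, 34, MIA, 24, 14, 24, Sam), (Orion, green, 34, MIA, 24, 14, 4, Bo), (Orion, green, 34, MIA, 7, 4, 24, Sam), (Orion, green, 34, MIA, 7, 4, 4, Bo)}
π[pid, qty]: project onto (pid, qty) (8 duplicate(s) eliminated) → {(12, 17), (34, 24), (34, 4), (9, 17)}
σ[qty ≥ 9]: keep tuples satisfying qty ≥ 9 → {(12, 17), (34, 24), (9, 17)}

{(12, 17), (34, 24), (9, 17)}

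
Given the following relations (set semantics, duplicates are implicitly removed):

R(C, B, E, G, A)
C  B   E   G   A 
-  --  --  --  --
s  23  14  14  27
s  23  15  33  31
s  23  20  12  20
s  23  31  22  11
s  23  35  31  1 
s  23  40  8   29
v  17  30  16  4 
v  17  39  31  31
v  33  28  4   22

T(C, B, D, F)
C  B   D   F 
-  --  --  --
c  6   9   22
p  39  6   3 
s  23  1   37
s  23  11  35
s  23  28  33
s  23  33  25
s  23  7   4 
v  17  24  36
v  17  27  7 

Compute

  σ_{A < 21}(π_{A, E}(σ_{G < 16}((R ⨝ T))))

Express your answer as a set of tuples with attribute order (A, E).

{(20, 20)}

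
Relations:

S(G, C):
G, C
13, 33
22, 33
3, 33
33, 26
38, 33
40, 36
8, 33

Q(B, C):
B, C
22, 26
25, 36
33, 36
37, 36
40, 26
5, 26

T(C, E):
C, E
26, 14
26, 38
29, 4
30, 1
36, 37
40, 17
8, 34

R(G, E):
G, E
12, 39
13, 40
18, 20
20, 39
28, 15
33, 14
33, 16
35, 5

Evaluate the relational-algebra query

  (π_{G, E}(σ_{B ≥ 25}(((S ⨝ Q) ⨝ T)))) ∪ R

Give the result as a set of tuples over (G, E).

Joining S and Q on C yields {(33, 26, 22), (33, 26, 40), (33, 26, 5), (40, 36, 25), (40, 36, 33), (40, 36, 37)}.
Joining (S ⨝ Q) and T on C yields {(33, 26, 22, 14), (33, 26, 22, 38), (33, 26, 40, 14), (33, 26, 40, 38), (33, 26, 5, 14), (33, 26, 5, 38), (40, 36, 25, 37), (40, 36, 33, 37), (40, 36, 37, 37)}.
Apply σ_{B ≥ 25}; surviving tuples: {(33, 26, 40, 14), (33, 26, 40, 38), (40, 36, 25, 37), (40, 36, 33, 37), (40, 36, 37, 37)}
Keep only column(s) G, E (2 duplicate(s) eliminated): {(33, 14), (33, 38), (40, 37)}
Taking the union: {(12, 39), (13, 40), (18, 20), (20, 39), (28, 15), (33, 14), (33, 16), (33, 38), (35, 5), (40, 37)}

{(12, 39), (13, 40), (18, 20), (20, 39), (28, 15), (33, 14), (33, 16), (33, 38), (35, 5), (40, 37)}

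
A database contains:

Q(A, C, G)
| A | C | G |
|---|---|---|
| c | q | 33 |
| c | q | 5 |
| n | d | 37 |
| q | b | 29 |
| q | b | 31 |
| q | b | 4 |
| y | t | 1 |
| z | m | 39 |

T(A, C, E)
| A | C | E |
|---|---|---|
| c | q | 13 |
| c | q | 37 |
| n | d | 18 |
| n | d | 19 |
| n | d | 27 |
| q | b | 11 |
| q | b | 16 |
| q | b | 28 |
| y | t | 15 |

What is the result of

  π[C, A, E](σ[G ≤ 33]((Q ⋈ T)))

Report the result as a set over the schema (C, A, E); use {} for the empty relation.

{(b, q, 11), (b, q, 16), (b, q, 28), (q, c, 13), (q, c, 37), (t, y, 15)}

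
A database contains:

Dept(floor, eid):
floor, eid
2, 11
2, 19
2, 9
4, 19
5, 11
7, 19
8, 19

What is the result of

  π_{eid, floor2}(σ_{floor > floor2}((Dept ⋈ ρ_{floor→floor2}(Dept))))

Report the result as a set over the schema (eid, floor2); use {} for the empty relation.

{(11, 2), (19, 2), (19, 4), (19, 7)}

ρ[floor→floor2]: schema becomes (floor2, eid); tuples unchanged.
Dept ⋈ ρ_{floor→floor2}(Dept) (natural join on eid): {(2, 11, 2), (2, 11, 5), (2, 19, 2), (2, 19, 4), (2, 19, 7), (2, 19, 8), (2, 9, 2), (4, 19, 2), (4, 19, 4), (4, 19, 7), (4, 19, 8), (5, 11, 2), (5, 11, 5), (7, 19, 2), (7, 19, 4), (7, 19, 7), (7, 19, 8), (8, 19, 2), (8, 19, 4), (8, 19, 7), (8, 19, 8)}
σ[floor > floor2]: keep tuples satisfying floor > floor2 → {(4, 19, 2), (5, 11, 2), (7, 19, 2), (7, 19, 4), (8, 19, 2), (8, 19, 4), (8, 19, 7)}
Projecting to eid, floor2 (3 duplicate(s) eliminated): {(11, 2), (19, 2), (19, 4), (19, 7)}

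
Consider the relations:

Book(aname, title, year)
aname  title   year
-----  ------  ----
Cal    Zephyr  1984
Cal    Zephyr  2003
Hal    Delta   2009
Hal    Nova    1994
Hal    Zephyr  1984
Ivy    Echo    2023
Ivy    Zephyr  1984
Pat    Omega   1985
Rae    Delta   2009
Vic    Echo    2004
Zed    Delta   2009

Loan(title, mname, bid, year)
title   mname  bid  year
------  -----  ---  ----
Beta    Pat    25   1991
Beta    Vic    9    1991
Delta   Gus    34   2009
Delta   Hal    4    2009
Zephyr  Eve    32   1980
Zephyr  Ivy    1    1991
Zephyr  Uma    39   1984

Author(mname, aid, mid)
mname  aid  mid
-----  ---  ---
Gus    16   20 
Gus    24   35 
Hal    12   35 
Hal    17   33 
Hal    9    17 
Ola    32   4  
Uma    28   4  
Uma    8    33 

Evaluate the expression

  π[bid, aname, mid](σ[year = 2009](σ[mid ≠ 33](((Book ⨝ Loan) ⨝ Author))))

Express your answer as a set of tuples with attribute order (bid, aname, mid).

Natural join on title, year: {(Cal, Zephyr, 1984, Uma, 39), (Hal, Delta, 2009, Gus, 34), (Hal, Delta, 2009, Hal, 4), (Hal, Zephyr, 1984, Uma, 39), (Ivy, Zephyr, 1984, Uma, 39), (Rae, Delta, 2009, Gus, 34), (Rae, Delta, 2009, Hal, 4), (Zed, Delta, 2009, Gus, 34), (Zed, Delta, 2009, Hal, 4)}
Natural join on mname: {(Cal, Zephyr, 1984, Uma, 39, 28, 4), (Cal, Zephyr, 1984, Uma, 39, 8, 33), (Hal, Delta, 2009, Gus, 34, 16, 20), (Hal, Delta, 2009, Gus, 34, 24, 35), (Hal, Delta, 2009, Hal, 4, 12, 35), (Hal, Delta, 2009, Hal, 4, 17, 33), (Hal, Delta, 2009, Hal, 4, 9, 17), (Hal, Zephyr, 1984, Uma, 39, 28, 4), (Hal, Zephyr, 1984, Uma, 39, 8, 33), (Ivy, Zephyr, 1984, Uma, 39, 28, 4), (Ivy, Zephyr, 1984, Uma, 39, 8, 33), (Rae, Delta, 2009, Gus, 34, 16, 20), (Rae, Delta, 2009, Gus, 34, 24, 35), (Rae, Delta, 2009, Hal, 4, 12, 35), (Rae, Delta, 2009, Hal, 4, 17, 33), (Rae, Delta, 2009, Hal, 4, 9, 17), (Zed, Delta, 2009, Gus, 34, 16, 20), (Zed, Delta, 2009, Gus, 34, 24, 35), (Zed, Delta, 2009, Hal, 4, 12, 35), (Zed, Delta, 2009, Hal, 4, 17, 33), (Zed, Delta, 2009, Hal, 4, 9, 17)}
σ[mid ≠ 33]: keep tuples satisfying mid ≠ 33 → {(Cal, Zephyr, 1984, Uma, 39, 28, 4), (Hal, Delta, 2009, Gus, 34, 16, 20), (Hal, Delta, 2009, Gus, 34, 24, 35), (Hal, Delta, 2009, Hal, 4, 12, 35), (Hal, Delta, 2009, Hal, 4, 9, 17), (Hal, Zephyr, 1984, Uma, 39, 28, 4), (Ivy, Zephyr, 1984, Uma, 39, 28, 4), (Rae, Delta, 2009, Gus, 34, 16, 20), (Rae, Delta, 2009, Gus, 34, 24, 35), (Rae, Delta, 2009, Hal, 4, 12, 35), (Rae, Delta, 2009, Hal, 4, 9, 17), (Zed, Delta, 2009, Gus, 34, 16, 20), (Zed, Delta, 2009, Gus, 34, 24, 35), (Zed, Delta, 2009, Hal, 4, 12, 35), (Zed, Delta, 2009, Hal, 4, 9, 17)}
σ[year = 2009]: keep tuples satisfying year = 2009 → {(Hal, Delta, 2009, Gus, 34, 16, 20), (Hal, Delta, 2009, Gus, 34, 24, 35), (Hal, Delta, 2009, Hal, 4, 12, 35), (Hal, Delta, 2009, Hal, 4, 9, 17), (Rae, Delta, 2009, Gus, 34, 16, 20), (Rae, Delta, 2009, Gus, 34, 24, 35), (Rae, Delta, 2009, Hal, 4, 12, 35), (Rae, Delta, 2009, Hal, 4, 9, 17), (Zed, Delta, 2009, Gus, 34, 16, 20), (Zed, Delta, 2009, Gus, 34, 24, 35), (Zed, Delta, 2009, Hal, 4, 12, 35), (Zed, Delta, 2009, Hal, 4, 9, 17)}
Keep only column(s) bid, aname, mid: {(34, Hal, 20), (34, Hal, 35), (34, Rae, 20), (34, Rae, 35), (34, Zed, 20), (34, Zed, 35), (4, Hal, 17), (4, Hal, 35), (4, Rae, 17), (4, Rae, 35), (4, Zed, 17), (4, Zed, 35)}

{(34, Hal, 20), (34, Hal, 35), (34, Rae, 20), (34, Rae, 35), (34, Zed, 20), (34, Zed, 35), (4, Hal, 17), (4, Hal, 35), (4, Rae, 17), (4, Rae, 35), (4, Zed, 17), (4, Zed, 35)}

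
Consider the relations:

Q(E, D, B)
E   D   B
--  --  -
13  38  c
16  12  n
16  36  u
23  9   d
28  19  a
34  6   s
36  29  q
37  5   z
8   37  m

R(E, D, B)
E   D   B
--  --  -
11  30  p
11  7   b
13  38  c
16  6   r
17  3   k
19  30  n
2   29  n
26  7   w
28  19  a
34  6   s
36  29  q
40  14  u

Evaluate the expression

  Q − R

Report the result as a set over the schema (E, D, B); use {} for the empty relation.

{(16, 12, n), (16, 36, u), (23, 9, d), (37, 5, z), (8, 37, m)}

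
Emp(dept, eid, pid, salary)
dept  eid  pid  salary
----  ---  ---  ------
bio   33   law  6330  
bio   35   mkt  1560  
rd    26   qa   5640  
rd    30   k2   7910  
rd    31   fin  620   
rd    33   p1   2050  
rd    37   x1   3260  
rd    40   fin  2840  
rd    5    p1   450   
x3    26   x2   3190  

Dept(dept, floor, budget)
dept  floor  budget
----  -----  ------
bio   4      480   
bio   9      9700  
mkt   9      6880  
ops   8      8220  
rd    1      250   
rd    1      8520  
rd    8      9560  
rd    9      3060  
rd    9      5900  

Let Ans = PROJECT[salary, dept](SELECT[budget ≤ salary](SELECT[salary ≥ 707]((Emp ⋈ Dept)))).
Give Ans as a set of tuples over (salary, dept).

{(1560, bio), (2050, rd), (2840, rd), (3260, rd), (5640, rd), (6330, bio), (7910, rd)}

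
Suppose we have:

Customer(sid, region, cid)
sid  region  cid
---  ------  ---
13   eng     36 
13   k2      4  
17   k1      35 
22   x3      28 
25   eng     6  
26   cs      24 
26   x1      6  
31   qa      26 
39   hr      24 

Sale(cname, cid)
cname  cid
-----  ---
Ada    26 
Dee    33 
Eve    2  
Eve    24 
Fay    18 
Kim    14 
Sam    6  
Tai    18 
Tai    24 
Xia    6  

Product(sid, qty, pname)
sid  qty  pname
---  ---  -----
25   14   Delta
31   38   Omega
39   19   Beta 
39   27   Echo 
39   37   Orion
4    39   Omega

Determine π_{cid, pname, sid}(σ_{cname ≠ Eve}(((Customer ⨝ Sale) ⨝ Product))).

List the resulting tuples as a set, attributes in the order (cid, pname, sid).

{(24, Beta, 39), (24, Echo, 39), (24, Orion, 39), (26, Omega, 31), (6, Delta, 25)}

Customer ⋈ Sale (natural join on cid): {(25, eng, 6, Sam), (25, eng, 6, Xia), (26, cs, 24, Eve), (26, cs, 24, Tai), (26, x1, 6, Sam), (26, x1, 6, Xia), (31, qa, 26, Ada), (39, hr, 24, Eve), (39, hr, 24, Tai)}
(Customer ⨝ Sale) ⋈ Product (natural join on sid): {(25, eng, 6, Sam, 14, Delta), (25, eng, 6, Xia, 14, Delta), (31, qa, 26, Ada, 38, Omega), (39, hr, 24, Eve, 19, Beta), (39, hr, 24, Eve, 27, Echo), (39, hr, 24, Eve, 37, Orion), (39, hr, 24, Tai, 19, Beta), (39, hr, 24, Tai, 27, Echo), (39, hr, 24, Tai, 37, Orion)}
Selection cname ≠ Eve: {(25, eng, 6, Sam, 14, Delta), (25, eng, 6, Xia, 14, Delta), (31, qa, 26, Ada, 38, Omega), (39, hr, 24, Tai, 19, Beta), (39, hr, 24, Tai, 27, Echo), (39, hr, 24, Tai, 37, Orion)}
π[cid, pname, sid]: project onto (cid, pname, sid) (1 duplicate(s) eliminated) → {(24, Beta, 39), (24, Echo, 39), (24, Orion, 39), (26, Omega, 31), (6, Delta, 25)}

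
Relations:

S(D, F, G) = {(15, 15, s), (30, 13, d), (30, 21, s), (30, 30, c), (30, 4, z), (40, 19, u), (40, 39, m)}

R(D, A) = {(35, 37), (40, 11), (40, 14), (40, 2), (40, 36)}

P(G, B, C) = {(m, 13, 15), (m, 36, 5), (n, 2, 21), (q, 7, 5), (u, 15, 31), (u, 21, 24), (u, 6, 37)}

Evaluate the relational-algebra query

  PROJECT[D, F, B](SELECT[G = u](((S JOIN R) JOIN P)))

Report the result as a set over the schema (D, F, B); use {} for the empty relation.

{(40, 19, 15), (40, 19, 21), (40, 19, 6)}

Joining S and R on D yields {(40, 19, u, 11), (40, 19, u, 14), (40, 19, u, 2), (40, 19, u, 36), (40, 39, m, 11), (40, 39, m, 14), (40, 39, m, 2), (40, 39, m, 36)}.
Joining (S JOIN R) and P on G yields {(40, 19, u, 11, 15, 31), (40, 19, u, 11, 21, 24), (40, 19, u, 11, 6, 37), (40, 19, u, 14, 15, 31), (40, 19, u, 14, 21, 24), (40, 19, u, 14, 6, 37), (40, 19, u, 2, 15, 31), (40, 19, u, 2, 21, 24), (40, 19, u, 2, 6, 37), (40, 19, u, 36, 15, 31), (40, 19, u, 36, 21, 24), (40, 19, u, 36, 6, 37), (40, 39, m, 11, 13, 15), (40, 39, m, 11, 36, 5), (40, 39, m, 14, 13, 15), (40, 39, m, 14, 36, 5), (40, 39, m, 2, 13, 15), (40, 39, m, 2, 36, 5), (40, 39, m, 36, 13, 15), (40, 39, m, 36, 36, 5)}.
σ[G = u]: keep tuples satisfying G = u → {(40, 19, u, 11, 15, 31), (40, 19, u, 11, 21, 24), (40, 19, u, 11, 6, 37), (40, 19, u, 14, 15, 31), (40, 19, u, 14, 21, 24), (40, 19, u, 14, 6, 37), (40, 19, u, 2, 15, 31), (40, 19, u, 2, 21, 24), (40, 19, u, 2, 6, 37), (40, 19, u, 36, 15, 31), (40, 19, u, 36, 21, 24), (40, 19, u, 36, 6, 37)}
Keep only column(s) D, F, B (9 duplicate(s) eliminated): {(40, 19, 15), (40, 19, 21), (40, 19, 6)}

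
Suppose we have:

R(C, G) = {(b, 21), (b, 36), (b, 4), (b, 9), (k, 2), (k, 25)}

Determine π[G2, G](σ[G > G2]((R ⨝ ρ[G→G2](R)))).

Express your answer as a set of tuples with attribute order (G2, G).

ρ[G→G2]: schema becomes (C, G2); tuples unchanged.
Natural join on C: {(b, 21, 21), (b, 21, 36), (b, 21, 4), (b, 21, 9), (b, 36, 21), (b, 36, 36), (b, 36, 4), (b, 36, 9), (b, 4, 21), (b, 4, 36), (b, 4, 4), (b, 4, 9), (b, 9, 21), (b, 9, 36), (b, 9, 4), (b, 9, 9), (k, 2, 2), (k, 2, 25), (k, 25, 2), (k, 25, 25)}
σ[G > G2]: keep tuples satisfying G > G2 → {(b, 21, 4), (b, 21, 9), (b, 36, 21), (b, 36, 4), (b, 36, 9), (b, 9, 4), (k, 25, 2)}
π[G2, G]: project onto (G2, G) → {(2, 25), (21, 36), (4, 21), (4, 36), (4, 9), (9, 21), (9, 36)}

{(2, 25), (21, 36), (4, 21), (4, 36), (4, 9), (9, 21), (9, 36)}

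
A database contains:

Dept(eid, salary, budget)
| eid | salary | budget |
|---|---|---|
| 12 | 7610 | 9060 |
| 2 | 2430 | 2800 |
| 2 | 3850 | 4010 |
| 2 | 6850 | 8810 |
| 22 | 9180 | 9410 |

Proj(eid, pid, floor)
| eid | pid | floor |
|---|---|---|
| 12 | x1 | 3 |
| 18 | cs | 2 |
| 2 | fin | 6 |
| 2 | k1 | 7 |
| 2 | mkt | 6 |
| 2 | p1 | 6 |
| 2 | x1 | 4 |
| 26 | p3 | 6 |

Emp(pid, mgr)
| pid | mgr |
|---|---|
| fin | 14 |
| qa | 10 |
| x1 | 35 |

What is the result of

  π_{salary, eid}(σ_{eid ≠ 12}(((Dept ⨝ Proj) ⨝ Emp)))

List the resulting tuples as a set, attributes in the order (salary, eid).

{(2430, 2), (3850, 2), (6850, 2)}

Natural join on eid: {(12, 7610, 9060, x1, 3), (2, 2430, 2800, fin, 6), (2, 2430, 2800, k1, 7), (2, 2430, 2800, mkt, 6), (2, 2430, 2800, p1, 6), (2, 2430, 2800, x1, 4), (2, 3850, 4010, fin, 6), (2, 3850, 4010, k1, 7), (2, 3850, 4010, mkt, 6), (2, 3850, 4010, p1, 6), (2, 3850, 4010, x1, 4), (2, 6850, 8810, fin, 6), (2, 6850, 8810, k1, 7), (2, 6850, 8810, mkt, 6), (2, 6850, 8810, p1, 6), (2, 6850, 8810, x1, 4)}
Natural join on pid: {(12, 7610, 9060, x1, 3, 35), (2, 2430, 2800, fin, 6, 14), (2, 2430, 2800, x1, 4, 35), (2, 3850, 4010, fin, 6, 14), (2, 3850, 4010, x1, 4, 35), (2, 6850, 8810, fin, 6, 14), (2, 6850, 8810, x1, 4, 35)}
Apply σ_{eid ≠ 12}; surviving tuples: {(2, 2430, 2800, fin, 6, 14), (2, 2430, 2800, x1, 4, 35), (2, 3850, 4010, fin, 6, 14), (2, 3850, 4010, x1, 4, 35), (2, 6850, 8810, fin, 6, 14), (2, 6850, 8810, x1, 4, 35)}
π_{salary, eid} gives {(2430, 2), (3850, 2), (6850, 2)} (3 duplicate(s) eliminated).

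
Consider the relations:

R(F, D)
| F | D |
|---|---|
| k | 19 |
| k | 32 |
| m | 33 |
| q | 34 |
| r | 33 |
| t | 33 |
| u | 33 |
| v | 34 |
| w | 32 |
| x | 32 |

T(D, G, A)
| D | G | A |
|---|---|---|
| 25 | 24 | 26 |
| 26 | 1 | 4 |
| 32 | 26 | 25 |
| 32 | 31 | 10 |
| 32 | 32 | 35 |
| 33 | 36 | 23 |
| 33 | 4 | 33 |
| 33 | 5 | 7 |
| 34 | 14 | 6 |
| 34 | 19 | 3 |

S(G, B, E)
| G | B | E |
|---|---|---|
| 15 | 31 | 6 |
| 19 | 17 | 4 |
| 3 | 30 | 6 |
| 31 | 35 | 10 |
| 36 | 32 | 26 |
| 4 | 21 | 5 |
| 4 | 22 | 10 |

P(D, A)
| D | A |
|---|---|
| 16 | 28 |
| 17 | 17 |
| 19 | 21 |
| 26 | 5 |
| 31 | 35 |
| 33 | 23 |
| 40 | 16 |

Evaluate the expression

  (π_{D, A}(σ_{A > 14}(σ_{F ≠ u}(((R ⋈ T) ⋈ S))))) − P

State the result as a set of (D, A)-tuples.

Natural join on D: {(k, 32, 26, 25), (k, 32, 31, 10), (k, 32, 32, 35), (m, 33, 36, 23), (m, 33, 4, 33), (m, 33, 5, 7), (q, 34, 14, 6), (q, 34, 19, 3), (r, 33, 36, 23), (r, 33, 4, 33), (r, 33, 5, 7), (t, 33, 36, 23), (t, 33, 4, 33), (t, 33, 5, 7), (u, 33, 36, 23), (u, 33, 4, 33), (u, 33, 5, 7), (v, 34, 14, 6), (v, 34, 19, 3), (w, 32, 26, 25), (w, 32, 31, 10), (w, 32, 32, 35), (x, 32, 26, 25), (x, 32, 31, 10), (x, 32, 32, 35)}
Natural join on G: {(k, 32, 31, 10, 35, 10), (m, 33, 36, 23, 32, 26), (m, 33, 4, 33, 21, 5), (m, 33, 4, 33, 22, 10), (q, 34, 19, 3, 17, 4), (r, 33, 36, 23, 32, 26), (r, 33, 4, 33, 21, 5), (r, 33, 4, 33, 22, 10), (t, 33, 36, 23, 32, 26), (t, 33, 4, 33, 21, 5), (t, 33, 4, 33, 22, 10), (u, 33, 36, 23, 32, 26), (u, 33, 4, 33, 21, 5), (u, 33, 4, 33, 22, 10), (v, 34, 19, 3, 17, 4), (w, 32, 31, 10, 35, 10), (x, 32, 31, 10, 35, 10)}
Filtering on F ≠ u leaves {(k, 32, 31, 10, 35, 10), (m, 33, 36, 23, 32, 26), (m, 33, 4, 33, 21, 5), (m, 33, 4, 33, 22, 10), (q, 34, 19, 3, 17, 4), (r, 33, 36, 23, 32, 26), (r, 33, 4, 33, 21, 5), (r, 33, 4, 33, 22, 10), (t, 33, 36, 23, 32, 26), (t, 33, 4, 33, 21, 5), (t, 33, 4, 33, 22, 10), (v, 34, 19, 3, 17, 4), (w, 32, 31, 10, 35, 10), (x, 32, 31, 10, 35, 10)}.
Filtering on A > 14 leaves {(m, 33, 36, 23, 32, 26), (m, 33, 4, 33, 21, 5), (m, 33, 4, 33, 22, 10), (r, 33, 36, 23, 32, 26), (r, 33, 4, 33, 21, 5), (r, 33, 4, 33, 22, 10), (t, 33, 36, 23, 32, 26), (t, 33, 4, 33, 21, 5), (t, 33, 4, 33, 22, 10)}.
Keep only column(s) D, A (7 duplicate(s) eliminated): {(33, 23), (33, 33)}
Set difference of the two operands is {(33, 33)}.

{(33, 33)}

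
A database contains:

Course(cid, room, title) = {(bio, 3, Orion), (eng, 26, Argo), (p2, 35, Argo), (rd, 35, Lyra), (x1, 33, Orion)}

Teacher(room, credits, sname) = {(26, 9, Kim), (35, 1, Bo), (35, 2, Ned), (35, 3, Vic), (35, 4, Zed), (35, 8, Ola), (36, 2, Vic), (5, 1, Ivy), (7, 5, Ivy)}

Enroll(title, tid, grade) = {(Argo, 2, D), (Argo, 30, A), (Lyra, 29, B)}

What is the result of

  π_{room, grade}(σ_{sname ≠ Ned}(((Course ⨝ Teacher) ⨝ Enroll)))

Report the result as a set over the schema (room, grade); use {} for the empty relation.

{(26, A), (26, D), (35, A), (35, B), (35, D)}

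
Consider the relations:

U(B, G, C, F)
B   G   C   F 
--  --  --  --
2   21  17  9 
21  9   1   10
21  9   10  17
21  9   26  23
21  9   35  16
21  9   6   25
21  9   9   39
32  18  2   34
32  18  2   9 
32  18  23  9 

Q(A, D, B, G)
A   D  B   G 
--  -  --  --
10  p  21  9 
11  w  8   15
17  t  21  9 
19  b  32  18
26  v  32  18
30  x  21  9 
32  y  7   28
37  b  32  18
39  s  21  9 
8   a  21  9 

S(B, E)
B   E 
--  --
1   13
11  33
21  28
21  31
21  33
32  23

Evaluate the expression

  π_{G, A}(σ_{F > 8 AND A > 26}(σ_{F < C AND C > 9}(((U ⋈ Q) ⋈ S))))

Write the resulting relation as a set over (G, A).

{(18, 37), (9, 30), (9, 39)}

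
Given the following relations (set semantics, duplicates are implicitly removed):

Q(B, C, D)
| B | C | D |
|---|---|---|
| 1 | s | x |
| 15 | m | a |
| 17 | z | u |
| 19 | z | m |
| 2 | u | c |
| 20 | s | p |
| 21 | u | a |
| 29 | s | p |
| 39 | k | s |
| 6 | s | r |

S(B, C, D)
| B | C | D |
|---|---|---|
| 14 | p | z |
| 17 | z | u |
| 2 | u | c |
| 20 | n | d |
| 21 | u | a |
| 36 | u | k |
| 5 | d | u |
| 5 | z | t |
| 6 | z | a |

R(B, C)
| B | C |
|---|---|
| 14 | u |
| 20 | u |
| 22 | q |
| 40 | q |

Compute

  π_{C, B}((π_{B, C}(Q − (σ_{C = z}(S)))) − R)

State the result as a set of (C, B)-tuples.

{(k, 39), (m, 15), (s, 1), (s, 20), (s, 29), (s, 6), (u, 2), (u, 21), (z, 19)}

σ[C = z]: keep tuples satisfying C = z → {(17, z, u), (5, z, t), (6, z, a)}
Set difference of the two operands is {(1, s, x), (15, m, a), (19, z, m), (2, u, c), (20, s, p), (21, u, a), (29, s, p), (39, k, s), (6, s, r)}.
π_{B, C} gives {(1, s), (15, m), (19, z), (2, u), (20, s), (21, u), (29, s), (39, k), (6, s)}.
Set difference of the two operands is {(1, s), (15, m), (19, z), (2, u), (20, s), (21, u), (29, s), (39, k), (6, s)}.
π_{C, B} gives {(k, 39), (m, 15), (s, 1), (s, 20), (s, 29), (s, 6), (u, 2), (u, 21), (z, 19)}.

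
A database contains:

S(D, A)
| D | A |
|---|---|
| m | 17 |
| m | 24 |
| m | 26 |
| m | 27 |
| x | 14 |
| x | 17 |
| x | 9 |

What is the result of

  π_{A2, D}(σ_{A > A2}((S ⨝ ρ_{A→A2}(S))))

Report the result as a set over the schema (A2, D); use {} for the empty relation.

{(14, x), (17, m), (24, m), (26, m), (9, x)}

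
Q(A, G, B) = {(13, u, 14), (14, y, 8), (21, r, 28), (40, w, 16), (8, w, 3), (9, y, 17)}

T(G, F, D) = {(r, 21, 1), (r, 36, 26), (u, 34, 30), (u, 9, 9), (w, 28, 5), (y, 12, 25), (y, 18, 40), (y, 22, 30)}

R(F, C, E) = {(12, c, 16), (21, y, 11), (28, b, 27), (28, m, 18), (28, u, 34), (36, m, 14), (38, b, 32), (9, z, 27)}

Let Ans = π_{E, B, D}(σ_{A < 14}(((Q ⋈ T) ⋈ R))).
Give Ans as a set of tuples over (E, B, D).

Joining Q and T on G yields {(13, u, 14, 34, 30), (13, u, 14, 9, 9), (14, y, 8, 12, 25), (14, y, 8, 18, 40), (14, y, 8, 22, 30), (21, r, 28, 21, 1), (21, r, 28, 36, 26), (40, w, 16, 28, 5), (8, w, 3, 28, 5), (9, y, 17, 12, 25), (9, y, 17, 18, 40), (9, y, 17, 22, 30)}.
Joining (Q ⋈ T) and R on F yields {(13, u, 14, 9, 9, z, 27), (14, y, 8, 12, 25, c, 16), (21, r, 28, 21, 1, y, 11), (21, r, 28, 36, 26, m, 14), (40, w, 16, 28, 5, b, 27), (40, w, 16, 28, 5, m, 18), (40, w, 16, 28, 5, u, 34), (8, w, 3, 28, 5, b, 27), (8, w, 3, 28, 5, m, 18), (8, w, 3, 28, 5, u, 34), (9, y, 17, 12, 25, c, 16)}.
Filtering on A < 14 leaves {(13, u, 14, 9, 9, z, 27), (8, w, 3, 28, 5, b, 27), (8, w, 3, 28, 5, m, 18), (8, w, 3, 28, 5, u, 34), (9, y, 17, 12, 25, c, 16)}.
π[E, B, D]: project onto (E, B, D) → {(16, 17, 25), (18, 3, 5), (27, 14, 9), (27, 3, 5), (34, 3, 5)}

{(16, 17, 25), (18, 3, 5), (27, 14, 9), (27, 3, 5), (34, 3, 5)}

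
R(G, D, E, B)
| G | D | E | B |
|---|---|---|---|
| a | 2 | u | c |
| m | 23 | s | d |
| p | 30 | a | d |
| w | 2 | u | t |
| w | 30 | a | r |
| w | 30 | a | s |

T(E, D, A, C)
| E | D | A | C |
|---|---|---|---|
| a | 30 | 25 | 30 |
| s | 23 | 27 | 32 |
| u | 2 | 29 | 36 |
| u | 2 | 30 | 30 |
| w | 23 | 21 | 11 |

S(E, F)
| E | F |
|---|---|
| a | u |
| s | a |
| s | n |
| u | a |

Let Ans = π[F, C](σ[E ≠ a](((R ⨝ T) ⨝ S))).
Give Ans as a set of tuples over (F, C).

{(a, 30), (a, 32), (a, 36), (n, 32)}

R ⋈ T (natural join on D, E): {(a, 2, u, c, 29, 36), (a, 2, u, c, 30, 30), (m, 23, s, d, 27, 32), (p, 30, a, d, 25, 30), (w, 2, u, t, 29, 36), (w, 2, u, t, 30, 30), (w, 30, a, r, 25, 30), (w, 30, a, s, 25, 30)}
(R ⨝ T) ⋈ S (natural join on E): {(a, 2, u, c, 29, 36, a), (a, 2, u, c, 30, 30, a), (m, 23, s, d, 27, 32, a), (m, 23, s, d, 27, 32, n), (p, 30, a, d, 25, 30, u), (w, 2, u, t, 29, 36, a), (w, 2, u, t, 30, 30, a), (w, 30, a, r, 25, 30, u), (w, 30, a, s, 25, 30, u)}
σ[E ≠ a]: keep tuples satisfying E ≠ a → {(a, 2, u, c, 29, 36, a), (a, 2, u, c, 30, 30, a), (m, 23, s, d, 27, 32, a), (m, 23, s, d, 27, 32, n), (w, 2, u, t, 29, 36, a), (w, 2, u, t, 30, 30, a)}
Projecting to F, C (2 duplicate(s) eliminated): {(a, 30), (a, 32), (a, 36), (n, 32)}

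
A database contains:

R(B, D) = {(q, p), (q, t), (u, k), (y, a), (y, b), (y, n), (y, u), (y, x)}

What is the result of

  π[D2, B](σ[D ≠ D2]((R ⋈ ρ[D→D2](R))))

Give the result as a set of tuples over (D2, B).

ρ[D→D2]: schema becomes (B, D2); tuples unchanged.
R ⋈ ρ[D→D2](R) (natural join on B): {(q, p, p), (q, p, t), (q, t, p), (q, t, t), (u, k, k), (y, a, a), (y, a, b), (y, a, n), (y, a, u), (y, a, x), (y, b, a), (y, b, b), (y, b, n), (y, b, u), (y, b, x), (y, n, a), (y, n, b), (y, n, n), (y, n, u), (y, n, x), (y, u, a), (y, u, b), (y, u, n), (y, u, u), (y, u, x), (y, x, a), (y, x, b), (y, x, n), (y, x, u), (y, x, x)}
Filtering on D ≠ D2 leaves {(q, p, t), (q, t, p), (y, a, b), (y, a, n), (y, a, u), (y, a, x), (y, b, a), (y, b, n), (y, b, u), (y, b, x), (y, n, a), (y, n, b), (y, n, u), (y, n, x), (y, u, a), (y, u, b), (y, u, n), (y, u, x), (y, x, a), (y, x, b), (y, x, n), (y, x, u)}.
π[D2, B]: project onto (D2, B) (15 duplicate(s) eliminated) → {(a, y), (b, y), (n, y), (p, q), (t, q), (u, y), (x, y)}

{(a, y), (b, y), (n, y), (p, q), (t, q), (u, y), (x, y)}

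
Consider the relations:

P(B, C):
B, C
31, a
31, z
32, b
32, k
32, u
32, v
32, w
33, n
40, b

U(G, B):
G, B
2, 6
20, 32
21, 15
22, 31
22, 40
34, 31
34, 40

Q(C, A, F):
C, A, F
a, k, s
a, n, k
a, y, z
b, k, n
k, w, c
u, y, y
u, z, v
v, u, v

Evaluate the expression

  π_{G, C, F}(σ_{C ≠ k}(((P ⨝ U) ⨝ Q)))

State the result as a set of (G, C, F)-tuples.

{(20, b, n), (20, u, v), (20, u, y), (20, v, v), (22, a, k), (22, a, s), (22, a, z), (22, b, n), (34, a, k), (34, a, s), (34, a, z), (34, b, n)}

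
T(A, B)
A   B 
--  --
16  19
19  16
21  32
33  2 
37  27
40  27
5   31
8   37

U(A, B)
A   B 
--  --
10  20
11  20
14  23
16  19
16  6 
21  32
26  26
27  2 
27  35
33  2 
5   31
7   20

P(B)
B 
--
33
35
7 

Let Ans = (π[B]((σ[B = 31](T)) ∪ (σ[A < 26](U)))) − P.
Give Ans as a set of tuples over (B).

{19, 20, 23, 31, 32, 6}

Apply σ_{B = 31}; surviving tuples: {(5, 31)}
Apply σ_{A < 26}; surviving tuples: {(10, 20), (11, 20), (14, 23), (16, 19), (16, 6), (21, 32), (5, 31), (7, 20)}
Union: {(5, 31)} with {(10, 20), (11, 20), (14, 23), (16, 19), (16, 6), (21, 32), (5, 31), (7, 20)} → {(10, 20), (11, 20), (14, 23), (16, 19), (16, 6), (21, 32), (5, 31), (7, 20)}
π[B]: project onto (B) (2 duplicate(s) eliminated) → {19, 20, 23, 31, 32, 6}
Difference: {19, 20, 23, 31, 32, 6} with {33, 35, 7} → {19, 20, 23, 31, 32, 6}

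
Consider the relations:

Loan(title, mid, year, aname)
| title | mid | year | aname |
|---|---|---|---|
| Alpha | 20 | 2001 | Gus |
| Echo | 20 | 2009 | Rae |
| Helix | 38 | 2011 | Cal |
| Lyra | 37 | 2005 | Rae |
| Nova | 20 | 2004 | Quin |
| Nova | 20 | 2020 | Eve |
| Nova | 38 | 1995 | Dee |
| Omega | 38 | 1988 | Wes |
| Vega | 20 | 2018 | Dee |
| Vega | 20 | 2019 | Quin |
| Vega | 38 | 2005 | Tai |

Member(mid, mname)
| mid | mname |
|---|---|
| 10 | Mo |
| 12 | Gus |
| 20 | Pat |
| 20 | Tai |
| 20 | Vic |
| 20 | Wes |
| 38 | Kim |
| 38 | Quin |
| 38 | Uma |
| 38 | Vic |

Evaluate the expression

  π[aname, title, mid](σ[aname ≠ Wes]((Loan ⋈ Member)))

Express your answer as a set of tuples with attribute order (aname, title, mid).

{(Cal, Helix, 38), (Dee, Nova, 38), (Dee, Vega, 20), (Eve, Nova, 20), (Gus, Alpha, 20), (Quin, Nova, 20), (Quin, Vega, 20), (Rae, Echo, 20), (Tai, Vega, 38)}

Joining Loan and Member on mid yields {(Alpha, 20, 2001, Gus, Pat), (Alpha, 20, 2001, Gus, Tai), (Alpha, 20, 2001, Gus, Vic), (Alpha, 20, 2001, Gus, Wes), (Echo, 20, 2009, Rae, Pat), (Echo, 20, 2009, Rae, Tai), (Echo, 20, 2009, Rae, Vic), (Echo, 20, 2009, Rae, Wes), (Helix, 38, 2011, Cal, Kim), (Helix, 38, 2011, Cal, Quin), (Helix, 38, 2011, Cal, Uma), (Helix, 38, 2011, Cal, Vic), (Nova, 20, 2004, Quin, Pat), (Nova, 20, 2004, Quin, Tai), (Nova, 20, 2004, Quin, Vic), (Nova, 20, 2004, Quin, Wes), (Nova, 20, 2020, Eve, Pat), (Nova, 20, 2020, Eve, Tai), (Nova, 20, 2020, Eve, Vic), (Nova, 20, 2020, Eve, Wes), (Nova, 38, 1995, Dee, Kim), (Nova, 38, 1995, Dee, Quin), (Nova, 38, 1995, Dee, Uma), (Nova, 38, 1995, Dee, Vic), (Omega, 38, 1988, Wes, Kim), (Omega, 38, 1988, Wes, Quin), (Omega, 38, 1988, Wes, Uma), (Omega, 38, 1988, Wes, Vic), (Vega, 20, 2018, Dee, Pat), (Vega, 20, 2018, Dee, Tai), (Vega, 20, 2018, Dee, Vic), (Vega, 20, 2018, Dee, Wes), (Vega, 20, 2019, Quin, Pat), (Vega, 20, 2019, Quin, Tai), (Vega, 20, 2019, Quin, Vic), (Vega, 20, 2019, Quin, Wes), (Vega, 38, 2005, Tai, Kim), (Vega, 38, 2005, Tai, Quin), (Vega, 38, 2005, Tai, Uma), (Vega, 38, 2005, Tai, Vic)}.
Apply σ_{aname ≠ Wes}; surviving tuples: {(Alpha, 20, 2001, Gus, Pat), (Alpha, 20, 2001, Gus, Tai), (Alpha, 20, 2001, Gus, Vic), (Alpha, 20, 2001, Gus, Wes), (Echo, 20, 2009, Rae, Pat), (Echo, 20, 2009, Rae, Tai), (Echo, 20, 2009, Rae, Vic), (Echo, 20, 2009, Rae, Wes), (Helix, 38, 2011, Cal, Kim), (Helix, 38, 2011, Cal, Quin), (Helix, 38, 2011, Cal, Uma), (Helix, 38, 2011, Cal, Vic), (Nova, 20, 2004, Quin, Pat), (Nova, 20, 2004, Quin, Tai), (Nova, 20, 2004, Quin, Vic), (Nova, 20, 2004, Quin, Wes), (Nova, 20, 2020, Eve, Pat), (Nova, 20, 2020, Eve, Tai), (Nova, 20, 2020, Eve, Vic), (Nova, 20, 2020, Eve, Wes), (Nova, 38, 1995, Dee, Kim), (Nova, 38, 1995, Dee, Quin), (Nova, 38, 1995, Dee, Uma), (Nova, 38, 1995, Dee, Vic), (Vega, 20, 2018, Dee, Pat), (Vega, 20, 2018, Dee, Tai), (Vega, 20, 2018, Dee, Vic), (Vega, 20, 2018, Dee, Wes), (Vega, 20, 2019, Quin, Pat), (Vega, 20, 2019, Quin, Tai), (Vega, 20, 2019, Quin, Vic), (Vega, 20, 2019, Quin, Wes), (Vega, 38, 2005, Tai, Kim), (Vega, 38, 2005, Tai, Quin), (Vega, 38, 2005, Tai, Uma), (Vega, 38, 2005, Tai, Vic)}
π_{aname, title, mid} gives {(Cal, Helix, 38), (Dee, Nova, 38), (Dee, Vega, 20), (Eve, Nova, 20), (Gus, Alpha, 20), (Quin, Nova, 20), (Quin, Vega, 20), (Rae, Echo, 20), (Tai, Vega, 38)} (27 duplicate(s) eliminated).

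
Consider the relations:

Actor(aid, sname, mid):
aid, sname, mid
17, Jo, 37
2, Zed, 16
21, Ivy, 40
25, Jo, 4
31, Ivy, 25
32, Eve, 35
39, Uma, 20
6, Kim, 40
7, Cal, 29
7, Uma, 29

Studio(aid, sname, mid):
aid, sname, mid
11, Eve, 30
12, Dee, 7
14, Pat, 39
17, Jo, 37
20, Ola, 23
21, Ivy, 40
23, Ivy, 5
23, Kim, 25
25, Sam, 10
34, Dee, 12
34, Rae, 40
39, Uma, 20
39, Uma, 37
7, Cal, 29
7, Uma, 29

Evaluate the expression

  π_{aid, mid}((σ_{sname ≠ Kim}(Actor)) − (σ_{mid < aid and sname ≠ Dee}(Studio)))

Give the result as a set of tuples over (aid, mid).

{(17, 37), (2, 16), (21, 40), (25, 4), (31, 25), (32, 35), (7, 29)}

Apply σ_{sname ≠ Kim}; surviving tuples: {(17, Jo, 37), (2, Zed, 16), (21, Ivy, 40), (25, Jo, 4), (31, Ivy, 25), (32, Eve, 35), (39, Uma, 20), (7, Cal, 29), (7, Uma, 29)}
Apply σ_{mid < aid and sname ≠ Dee}; surviving tuples: {(23, Ivy, 5), (25, Sam, 10), (39, Uma, 20), (39, Uma, 37)}
Taking the difference: {(17, Jo, 37), (2, Zed, 16), (21, Ivy, 40), (25, Jo, 4), (31, Ivy, 25), (32, Eve, 35), (7, Cal, 29), (7, Uma, 29)}
π[aid, mid]: project onto (aid, mid) (1 duplicate(s) eliminated) → {(17, 37), (2, 16), (21, 40), (25, 4), (31, 25), (32, 35), (7, 29)}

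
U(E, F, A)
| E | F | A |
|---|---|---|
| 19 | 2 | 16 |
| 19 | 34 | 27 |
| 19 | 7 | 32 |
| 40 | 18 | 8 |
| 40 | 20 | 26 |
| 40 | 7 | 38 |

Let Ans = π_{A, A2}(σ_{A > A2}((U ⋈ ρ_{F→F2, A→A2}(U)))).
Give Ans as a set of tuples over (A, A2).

ρ[F→F2, A→A2]: schema becomes (E, F2, A2); tuples unchanged.
U ⋈ ρ_{F→F2, A→A2}(U) (natural join on E): {(19, 2, 16, 2, 16), (19, 2, 16, 34, 27), (19, 2, 16, 7, 32), (19, 34, 27, 2, 16), (19, 34, 27, 34, 27), (19, 34, 27, 7, 32), (19, 7, 32, 2, 16), (19, 7, 32, 34, 27), (19, 7, 32, 7, 32), (40, 18, 8, 18, 8), (40, 18, 8, 20, 26), (40, 18, 8, 7, 38), (40, 20, 26, 18, 8), (40, 20, 26, 20, 26), (40, 20, 26, 7, 38), (40, 7, 38, 18, 8), (40, 7, 38, 20, 26), (40, 7, 38, 7, 38)}
Apply σ_{A > A2}; surviving tuples: {(19, 34, 27, 2, 16), (19, 7, 32, 2, 16), (19, 7, 32, 34, 27), (40, 20, 26, 18, 8), (40, 7, 38, 18, 8), (40, 7, 38, 20, 26)}
π_{A, A2} gives {(26, 8), (27, 16), (32, 16), (32, 27), (38, 26), (38, 8)}.

{(26, 8), (27, 16), (32, 16), (32, 27), (38, 26), (38, 8)}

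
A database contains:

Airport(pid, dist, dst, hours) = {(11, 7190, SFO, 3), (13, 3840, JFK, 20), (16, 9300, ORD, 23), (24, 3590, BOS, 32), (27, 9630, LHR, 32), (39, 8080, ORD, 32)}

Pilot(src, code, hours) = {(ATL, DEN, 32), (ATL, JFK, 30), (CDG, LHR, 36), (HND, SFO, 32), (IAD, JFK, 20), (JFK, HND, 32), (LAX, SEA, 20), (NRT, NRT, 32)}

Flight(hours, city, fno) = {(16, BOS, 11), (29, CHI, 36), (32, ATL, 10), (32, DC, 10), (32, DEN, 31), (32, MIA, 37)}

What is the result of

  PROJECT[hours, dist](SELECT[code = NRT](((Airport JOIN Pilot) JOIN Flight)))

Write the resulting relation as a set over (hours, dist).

Natural join on hours: {(13, 3840, JFK, 20, IAD, JFK), (13, 3840, JFK, 20, LAX, SEA), (24, 3590, BOS, 32, ATL, DEN), (24, 3590, BOS, 32, HND, SFO), (24, 3590, BOS, 32, JFK, HND), (24, 3590, BOS, 32, NRT, NRT), (27, 9630, LHR, 32, ATL, DEN), (27, 9630, LHR, 32, HND, SFO), (27, 9630, LHR, 32, JFK, HND), (27, 9630, LHR, 32, NRT, NRT), (39, 8080, ORD, 32, ATL, DEN), (39, 8080, ORD, 32, HND, SFO), (39, 8080, ORD, 32, JFK, HND), (39, 8080, ORD, 32, NRT, NRT)}
Natural join on hours: {(24, 3590, BOS, 32, ATL, DEN, ATL, 10), (24, 3590, BOS, 32, ATL, DEN, DC, 10), (24, 3590, BOS, 32, ATL, DEN, DEN, 31), (24, 3590, BOS, 32, ATL, DEN, MIA, 37), (24, 3590, BOS, 32, HND, SFO, ATL, 10), (24, 3590, BOS, 32, HND, SFO, DC, 10), (24, 3590, BOS, 32, HND, SFO, DEN, 31), (24, 3590, BOS, 32, HND, SFO, MIA, 37), (24, 3590, BOS, 32, JFK, HND, ATL, 10), (24, 3590, BOS, 32, JFK, HND, DC, 10), (24, 3590, BOS, 32, JFK, HND, DEN, 31), (24, 3590, BOS, 32, JFK, HND, MIA, 37), (24, 3590, BOS, 32, NRT, NRT, ATL, 10), (24, 3590, BOS, 32, NRT, NRT, DC, 10), (24, 3590, BOS, 32, NRT, NRT, DEN, 31), (24, 3590, BOS, 32, NRT, NRT, MIA, 37), (27, 9630, LHR, 32, ATL, DEN, ATL, 10), (27, 9630, LHR, 32, ATL, DEN, DC, 10), (27, 9630, LHR, 32, ATL, DEN, DEN, 31), (27, 9630, LHR, 32, ATL, DEN, MIA, 37), (27, 9630, LHR, 32, HND, SFO, ATL, 10), (27, 9630, LHR, 32, HND, SFO, DC, 10), (27, 9630, LHR, 32, HND, SFO, DEN, 31), (27, 9630, LHR, 32, HND, SFO, MIA, 37), (27, 9630, LHR, 32, JFK, HND, ATL, 10), (27, 9630, LHR, 32, JFK, HND, DC, 10), (27, 9630, LHR, 32, JFK, HND, DEN, 31), (27, 9630, LHR, 32, JFK, HND, MIA, 37), (27, 9630, LHR, 32, NRT, NRT, ATL, 10), (27, 9630, LHR, 32, NRT, NRT, DC, 10), (27, 9630, LHR, 32, NRT, NRT, DEN, 31), (27, 9630, LHR, 32, NRT, NRT, MIA, 37), (39, 8080, ORD, 32, ATL, DEN, ATL, 10), (39, 8080, ORD, 32, ATL, DEN, DC, 10), (39, 8080, ORD, 32, ATL, DEN, DEN, 31), (39, 8080, ORD, 32, ATL, DEN, MIA, 37), (39, 8080, ORD, 32, HND, SFO, ATL, 10), (39, 8080, ORD, 32, HND, SFO, DC, 10), (39, 8080, ORD, 32, HND, SFO, DEN, 31), (39, 8080, ORD, 32, HND, SFO, MIA, 37), (39, 8080, ORD, 32, JFK, HND, ATL, 10), (39, 8080, ORD, 32, JFK, HND, DC, 10), (39, 8080, ORD, 32, JFK, HND, DEN, 31), (39, 8080, ORD, 32, JFK, HND, MIA, 37), (39, 8080, ORD, 32, NRT, NRT, ATL, 10), (39, 8080, ORD, 32, NRT, NRT, DC, 10), (39, 8080, ORD, 32, NRT, NRT, DEN, 31), (39, 8080, ORD, 32, NRT, NRT, MIA, 37)}
Filtering on code = NRT leaves {(24, 3590, BOS, 32, NRT, NRT, ATL, 10), (24, 3590, BOS, 32, NRT, NRT, DC, 10), (24, 3590, BOS, 32, NRT, NRT, DEN, 31), (24, 3590, BOS, 32, NRT, NRT, MIA, 37), (27, 9630, LHR, 32, NRT, NRT, ATL, 10), (27, 9630, LHR, 32, NRT, NRT, DC, 10), (27, 9630, LHR, 32, NRT, NRT, DEN, 31), (27, 9630, LHR, 32, NRT, NRT, MIA, 37), (39, 8080, ORD, 32, NRT, NRT, ATL, 10), (39, 8080, ORD, 32, NRT, NRT, DC, 10), (39, 8080, ORD, 32, NRT, NRT, DEN, 31), (39, 8080, ORD, 32, NRT, NRT, MIA, 37)}.
Projecting to hours, dist (9 duplicate(s) eliminated): {(32, 3590), (32, 8080), (32, 9630)}

{(32, 3590), (32, 8080), (32, 9630)}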